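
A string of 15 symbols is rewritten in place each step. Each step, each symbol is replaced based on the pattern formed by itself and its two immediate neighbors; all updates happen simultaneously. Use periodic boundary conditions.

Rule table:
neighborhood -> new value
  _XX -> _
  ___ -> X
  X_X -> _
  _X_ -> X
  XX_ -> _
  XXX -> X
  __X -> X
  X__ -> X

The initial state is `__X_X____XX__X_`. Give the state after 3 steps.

XXX_XXXXX__XXXX
XX___XXX_XX_XXX
X_XXX_X______XX

X_XXX_X______XX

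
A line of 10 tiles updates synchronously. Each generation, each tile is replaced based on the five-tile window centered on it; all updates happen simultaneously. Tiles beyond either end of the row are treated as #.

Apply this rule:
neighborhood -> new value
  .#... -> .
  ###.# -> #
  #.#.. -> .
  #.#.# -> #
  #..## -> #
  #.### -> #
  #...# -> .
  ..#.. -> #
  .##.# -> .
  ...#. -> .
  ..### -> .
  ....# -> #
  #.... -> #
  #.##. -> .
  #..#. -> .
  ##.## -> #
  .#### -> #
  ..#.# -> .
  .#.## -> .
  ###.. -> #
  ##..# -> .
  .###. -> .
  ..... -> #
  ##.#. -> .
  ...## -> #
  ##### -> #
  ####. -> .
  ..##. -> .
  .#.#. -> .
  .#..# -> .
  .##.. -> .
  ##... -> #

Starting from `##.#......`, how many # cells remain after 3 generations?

.#...#####
....#.####
###...####
count of #: 7

7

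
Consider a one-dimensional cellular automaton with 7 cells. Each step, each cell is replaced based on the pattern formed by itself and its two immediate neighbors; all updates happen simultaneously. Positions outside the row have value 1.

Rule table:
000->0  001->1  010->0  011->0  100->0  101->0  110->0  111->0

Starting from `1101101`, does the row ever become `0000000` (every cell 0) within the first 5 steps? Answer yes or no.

yes

step 1: 0000000
all cells are 0 at step 1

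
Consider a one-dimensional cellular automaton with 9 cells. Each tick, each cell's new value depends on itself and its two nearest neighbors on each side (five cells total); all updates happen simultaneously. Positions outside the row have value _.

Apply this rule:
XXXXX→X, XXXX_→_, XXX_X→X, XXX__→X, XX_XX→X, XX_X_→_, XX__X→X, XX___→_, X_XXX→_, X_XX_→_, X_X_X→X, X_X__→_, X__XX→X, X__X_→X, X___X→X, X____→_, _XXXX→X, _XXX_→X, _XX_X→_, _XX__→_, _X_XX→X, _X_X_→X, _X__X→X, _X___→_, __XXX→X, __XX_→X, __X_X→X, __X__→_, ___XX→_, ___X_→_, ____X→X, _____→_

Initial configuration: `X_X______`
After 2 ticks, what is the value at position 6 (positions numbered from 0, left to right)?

XX_______
X________
position 6 holds _

_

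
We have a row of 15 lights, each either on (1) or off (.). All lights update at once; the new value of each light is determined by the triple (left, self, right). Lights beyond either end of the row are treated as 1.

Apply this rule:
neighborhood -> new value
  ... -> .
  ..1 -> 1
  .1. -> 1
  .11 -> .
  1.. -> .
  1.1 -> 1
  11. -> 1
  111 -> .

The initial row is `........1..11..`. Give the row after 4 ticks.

....1..1....1..

tick 1: .......11.1.1.1
tick 2: ......1.111111.
tick 3: .....111.....11
tick 4: ....1..1....1..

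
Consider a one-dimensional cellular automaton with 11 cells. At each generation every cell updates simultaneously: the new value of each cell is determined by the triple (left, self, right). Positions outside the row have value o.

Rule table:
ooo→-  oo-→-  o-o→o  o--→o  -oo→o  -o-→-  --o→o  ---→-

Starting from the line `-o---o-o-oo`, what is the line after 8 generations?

o-o-o-o-oo-
-o-o-o-oo-o
o-o-o-oo-oo
-o-o-oo-oo-
o-o-oo-oo-o
-o-oo-oo-oo
o-oo-oo-oo-
-oo-oo-oo-o

-oo-oo-oo-o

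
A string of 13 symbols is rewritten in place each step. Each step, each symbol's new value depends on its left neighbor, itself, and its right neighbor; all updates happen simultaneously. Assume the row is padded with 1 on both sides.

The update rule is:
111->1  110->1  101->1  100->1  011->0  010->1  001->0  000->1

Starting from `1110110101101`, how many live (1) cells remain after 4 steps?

11

step 1: 1111011110110
step 2: 1111101111011
step 3: 1111110111101
step 4: 1111111011110
count of 1: 11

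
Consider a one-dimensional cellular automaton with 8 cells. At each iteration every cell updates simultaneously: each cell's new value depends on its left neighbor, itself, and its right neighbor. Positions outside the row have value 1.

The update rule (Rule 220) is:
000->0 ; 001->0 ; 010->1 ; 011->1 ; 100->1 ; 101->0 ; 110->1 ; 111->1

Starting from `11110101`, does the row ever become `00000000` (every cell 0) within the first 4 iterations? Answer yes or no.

no

11110101  (fixed point — unchanged through iteration 4)
iteration 4 is 11110101, still not uniform 0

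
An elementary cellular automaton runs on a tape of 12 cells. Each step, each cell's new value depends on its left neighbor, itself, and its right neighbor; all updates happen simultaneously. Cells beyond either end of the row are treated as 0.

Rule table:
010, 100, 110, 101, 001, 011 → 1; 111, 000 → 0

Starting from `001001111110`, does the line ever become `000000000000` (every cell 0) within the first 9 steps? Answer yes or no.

no

011111000011
110001100111
111011111101
101110000111
111011001101
101111111111
111000000001
101100000011
111110000111
step 9 is 111110000111, still not uniform 0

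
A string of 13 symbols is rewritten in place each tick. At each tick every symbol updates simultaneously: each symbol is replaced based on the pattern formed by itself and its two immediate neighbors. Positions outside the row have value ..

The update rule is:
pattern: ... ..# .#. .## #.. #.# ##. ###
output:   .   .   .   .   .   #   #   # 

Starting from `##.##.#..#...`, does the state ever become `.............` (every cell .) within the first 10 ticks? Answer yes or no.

.##.##.......
..##.#.......
...##........
....#........
.............
all cells are . at tick 5

yes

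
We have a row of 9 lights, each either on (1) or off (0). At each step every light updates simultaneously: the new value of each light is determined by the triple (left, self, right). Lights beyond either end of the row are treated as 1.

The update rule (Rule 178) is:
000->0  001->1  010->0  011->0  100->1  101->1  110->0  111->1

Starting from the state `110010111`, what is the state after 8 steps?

010010101

101101011
010010101
101101010
010010101  (repeats step 2; period 2)
step 8: 010010101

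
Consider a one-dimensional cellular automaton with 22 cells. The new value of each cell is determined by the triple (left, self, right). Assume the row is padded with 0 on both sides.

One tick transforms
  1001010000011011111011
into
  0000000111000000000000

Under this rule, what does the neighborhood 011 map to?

0

At position 11 the neighborhood is 011; the next row has 0 there.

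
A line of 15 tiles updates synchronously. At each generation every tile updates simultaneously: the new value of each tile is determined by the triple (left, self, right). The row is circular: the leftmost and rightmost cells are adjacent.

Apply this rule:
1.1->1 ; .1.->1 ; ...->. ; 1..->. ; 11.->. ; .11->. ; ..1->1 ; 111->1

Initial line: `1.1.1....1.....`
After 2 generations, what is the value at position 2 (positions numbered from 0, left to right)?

generation 1: 11111...11....1
generation 2: 1111...1.....1.
position 2 holds 1

1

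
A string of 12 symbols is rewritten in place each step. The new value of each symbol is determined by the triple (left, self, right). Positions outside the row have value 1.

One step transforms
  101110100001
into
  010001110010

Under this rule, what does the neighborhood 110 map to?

At position 0 the neighborhood is 110; the next row has 0 there.

0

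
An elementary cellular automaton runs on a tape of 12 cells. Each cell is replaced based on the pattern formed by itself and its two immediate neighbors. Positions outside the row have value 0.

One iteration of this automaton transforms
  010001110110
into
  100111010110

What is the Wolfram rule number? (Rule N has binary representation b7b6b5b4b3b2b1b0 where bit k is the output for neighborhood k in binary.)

position 6: 111 → 0  (bit 7 = 0)
position 7: 110 → 1  (bit 6 = 1)
position 8: 101 → 0  (bit 5 = 0)
position 2: 100 → 0  (bit 4 = 0)
position 5: 011 → 1  (bit 3 = 1)
position 1: 010 → 0  (bit 2 = 0)
position 0: 001 → 1  (bit 1 = 1)
position 3: 000 → 1  (bit 0 = 1)
bits b7..b0 = 01001011 = 75

75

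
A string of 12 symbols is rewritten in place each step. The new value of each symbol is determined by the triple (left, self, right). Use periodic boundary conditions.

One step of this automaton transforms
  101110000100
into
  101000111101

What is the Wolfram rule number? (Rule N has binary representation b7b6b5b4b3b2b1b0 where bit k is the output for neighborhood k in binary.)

15

position 3: 111 → 0  (bit 7 = 0)
position 4: 110 → 0  (bit 6 = 0)
position 1: 101 → 0  (bit 5 = 0)
position 5: 100 → 0  (bit 4 = 0)
position 2: 011 → 1  (bit 3 = 1)
position 0: 010 → 1  (bit 2 = 1)
position 8: 001 → 1  (bit 1 = 1)
position 6: 000 → 1  (bit 0 = 1)
bits b7..b0 = 00001111 = 15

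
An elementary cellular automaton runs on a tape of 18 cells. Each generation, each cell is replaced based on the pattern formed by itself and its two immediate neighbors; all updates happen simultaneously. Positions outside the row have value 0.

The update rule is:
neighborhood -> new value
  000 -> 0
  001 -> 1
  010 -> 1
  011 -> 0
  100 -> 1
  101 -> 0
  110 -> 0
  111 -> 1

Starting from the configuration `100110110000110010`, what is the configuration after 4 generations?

generation 1: 111000001001001111
generation 2: 010100011111110110
generation 3: 110110101111100001
generation 4: 000000100111010011

000000100111010011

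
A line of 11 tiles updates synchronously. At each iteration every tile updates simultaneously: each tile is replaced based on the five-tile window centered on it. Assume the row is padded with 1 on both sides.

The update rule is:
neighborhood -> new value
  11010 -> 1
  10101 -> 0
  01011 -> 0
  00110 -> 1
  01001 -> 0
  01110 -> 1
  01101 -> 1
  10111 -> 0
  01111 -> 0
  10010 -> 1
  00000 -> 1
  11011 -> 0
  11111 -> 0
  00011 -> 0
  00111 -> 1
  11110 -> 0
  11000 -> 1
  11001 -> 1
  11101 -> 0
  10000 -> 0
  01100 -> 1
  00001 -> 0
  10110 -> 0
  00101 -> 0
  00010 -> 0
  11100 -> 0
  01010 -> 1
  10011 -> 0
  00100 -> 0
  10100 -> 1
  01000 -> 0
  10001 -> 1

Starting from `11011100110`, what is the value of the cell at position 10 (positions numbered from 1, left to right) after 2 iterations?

00001010110
10000100010
position 10 holds 1

1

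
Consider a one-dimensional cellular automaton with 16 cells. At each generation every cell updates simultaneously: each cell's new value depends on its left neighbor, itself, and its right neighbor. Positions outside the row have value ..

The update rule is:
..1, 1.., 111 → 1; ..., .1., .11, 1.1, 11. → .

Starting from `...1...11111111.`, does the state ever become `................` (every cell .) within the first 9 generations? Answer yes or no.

generation 1: ..1.1.1.111111.1
generation 2: .1.......1111...
generation 3: 1.1.....1.11.1..
generation 4: ...1...1......1.
generation 5: ..1.1.1.1....1.1
generation 6: .1.......1..1...
generation 7: 1.1.....1.11.1..  (repeats generation 3; period 4)
generation 9: ..1.1.1.1....1.1
generation 9 is ..1.1.1.1....1.1, still not uniform .

no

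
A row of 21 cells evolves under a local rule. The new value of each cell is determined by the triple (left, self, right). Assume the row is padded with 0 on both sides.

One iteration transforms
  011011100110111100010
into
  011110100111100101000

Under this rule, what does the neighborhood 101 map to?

At position 3 the neighborhood is 101; the next row has 1 there.

1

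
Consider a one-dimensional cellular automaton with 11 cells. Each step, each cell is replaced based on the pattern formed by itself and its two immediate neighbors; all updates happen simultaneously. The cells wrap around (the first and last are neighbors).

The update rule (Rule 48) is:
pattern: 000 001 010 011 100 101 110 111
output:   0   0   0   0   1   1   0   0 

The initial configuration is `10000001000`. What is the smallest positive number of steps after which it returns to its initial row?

01000000100
00100000010
00010000001
10001000000
01000100000
00100010000
00010001000
00001000100
00000100010
00000010001
10000001000

11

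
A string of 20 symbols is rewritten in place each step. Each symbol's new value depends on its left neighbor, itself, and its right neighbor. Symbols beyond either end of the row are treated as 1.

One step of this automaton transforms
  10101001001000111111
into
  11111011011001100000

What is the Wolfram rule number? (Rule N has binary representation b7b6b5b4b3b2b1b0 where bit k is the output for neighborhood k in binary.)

position 15: 111 → 0  (bit 7 = 0)
position 0: 110 → 1  (bit 6 = 1)
position 1: 101 → 1  (bit 5 = 1)
position 5: 100 → 0  (bit 4 = 0)
position 14: 011 → 1  (bit 3 = 1)
position 2: 010 → 1  (bit 2 = 1)
position 6: 001 → 1  (bit 1 = 1)
position 12: 000 → 0  (bit 0 = 0)
bits b7..b0 = 01101110 = 110

110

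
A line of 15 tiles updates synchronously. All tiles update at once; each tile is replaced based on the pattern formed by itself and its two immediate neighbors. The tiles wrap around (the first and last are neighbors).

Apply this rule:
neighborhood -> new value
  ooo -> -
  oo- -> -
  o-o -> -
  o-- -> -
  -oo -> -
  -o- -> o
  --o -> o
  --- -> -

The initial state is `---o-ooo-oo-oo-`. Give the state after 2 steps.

--oo-----------
-o-------------

-o-------------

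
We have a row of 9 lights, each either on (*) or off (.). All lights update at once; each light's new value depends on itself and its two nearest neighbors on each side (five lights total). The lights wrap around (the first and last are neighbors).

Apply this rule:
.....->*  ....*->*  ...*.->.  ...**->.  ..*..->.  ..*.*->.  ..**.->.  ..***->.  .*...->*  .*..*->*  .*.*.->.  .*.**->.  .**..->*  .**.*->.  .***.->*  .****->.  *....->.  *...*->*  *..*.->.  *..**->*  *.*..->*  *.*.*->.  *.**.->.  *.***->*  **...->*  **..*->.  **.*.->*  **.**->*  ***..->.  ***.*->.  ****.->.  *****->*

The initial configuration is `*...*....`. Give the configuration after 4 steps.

.**..*.*.
*.*....**
.***.*..*
.**.***..

.**.***..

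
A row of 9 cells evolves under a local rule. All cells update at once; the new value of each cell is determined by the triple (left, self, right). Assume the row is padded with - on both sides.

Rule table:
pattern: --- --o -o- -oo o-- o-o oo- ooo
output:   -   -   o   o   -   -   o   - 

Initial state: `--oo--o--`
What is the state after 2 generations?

--oo--o--  (fixed point — unchanged through generation 2)

--oo--o--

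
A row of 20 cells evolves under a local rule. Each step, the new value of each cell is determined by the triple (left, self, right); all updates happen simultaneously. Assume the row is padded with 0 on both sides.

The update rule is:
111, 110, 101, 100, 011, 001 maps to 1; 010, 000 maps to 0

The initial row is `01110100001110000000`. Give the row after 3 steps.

step 1: 11111010011111000000
step 2: 11111101111111100000
step 3: 11111111111111110000

11111111111111110000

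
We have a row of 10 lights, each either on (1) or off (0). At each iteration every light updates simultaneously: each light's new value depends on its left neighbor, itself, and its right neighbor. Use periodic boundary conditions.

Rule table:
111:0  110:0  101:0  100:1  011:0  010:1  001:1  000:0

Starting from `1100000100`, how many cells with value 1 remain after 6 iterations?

3

iteration 1: 0010001111
iteration 2: 1111010000
iteration 3: 0000011001
iteration 4: 1000100111
iteration 5: 0101111000
iteration 6: 1100000100
count of 1: 3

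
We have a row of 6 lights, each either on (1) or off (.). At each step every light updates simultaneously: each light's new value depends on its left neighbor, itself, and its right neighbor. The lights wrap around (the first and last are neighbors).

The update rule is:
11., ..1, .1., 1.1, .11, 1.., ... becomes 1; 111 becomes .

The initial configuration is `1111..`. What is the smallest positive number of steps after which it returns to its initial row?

1..111
1111..

2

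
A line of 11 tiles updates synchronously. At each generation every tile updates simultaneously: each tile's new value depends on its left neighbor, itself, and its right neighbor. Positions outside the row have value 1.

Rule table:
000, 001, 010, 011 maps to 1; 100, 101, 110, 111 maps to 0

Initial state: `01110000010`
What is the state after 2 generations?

01011100000

generation 1: 01000111110
generation 2: 01011100000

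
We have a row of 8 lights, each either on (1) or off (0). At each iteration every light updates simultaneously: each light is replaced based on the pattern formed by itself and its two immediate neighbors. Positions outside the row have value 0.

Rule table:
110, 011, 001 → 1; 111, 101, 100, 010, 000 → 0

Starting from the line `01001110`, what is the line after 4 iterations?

iteration 1: 10011010
iteration 2: 00111000
iteration 3: 01101000
iteration 4: 11100000

11100000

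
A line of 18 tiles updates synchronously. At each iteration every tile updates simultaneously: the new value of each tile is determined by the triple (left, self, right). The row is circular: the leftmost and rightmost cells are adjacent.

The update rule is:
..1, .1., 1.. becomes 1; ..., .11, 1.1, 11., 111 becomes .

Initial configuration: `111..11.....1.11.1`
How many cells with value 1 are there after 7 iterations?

...11..1...11.....
..1..1111.1..1....
.1111.....11111...
1....1...1.....1..
11..111.111...1111
..11.......1.1....
.1..1.....11.11...
count of 1: 6

6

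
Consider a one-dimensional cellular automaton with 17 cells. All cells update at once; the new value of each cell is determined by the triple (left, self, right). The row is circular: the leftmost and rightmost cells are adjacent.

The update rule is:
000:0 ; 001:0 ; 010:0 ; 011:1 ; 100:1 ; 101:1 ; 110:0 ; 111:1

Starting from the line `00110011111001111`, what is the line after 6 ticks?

01111010111010101

tick 1: 10101011110101110
tick 2: 01010111101011101
tick 3: 10101111010111010
tick 4: 01011110101110101
tick 5: 10111101011101010
tick 6: 01111010111010101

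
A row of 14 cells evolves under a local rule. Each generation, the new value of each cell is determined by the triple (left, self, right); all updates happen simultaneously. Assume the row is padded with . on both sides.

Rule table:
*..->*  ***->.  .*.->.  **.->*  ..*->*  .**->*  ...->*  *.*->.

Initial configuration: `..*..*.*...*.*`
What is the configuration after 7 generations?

generation 1: **.**...***...
generation 2: **.******.****
generation 3: **.*....*.*..*
generation 4: **..****...**.
generation 5: *****..*******
generation 6: *...****.....*
generation 7: .****..******.

.****..******.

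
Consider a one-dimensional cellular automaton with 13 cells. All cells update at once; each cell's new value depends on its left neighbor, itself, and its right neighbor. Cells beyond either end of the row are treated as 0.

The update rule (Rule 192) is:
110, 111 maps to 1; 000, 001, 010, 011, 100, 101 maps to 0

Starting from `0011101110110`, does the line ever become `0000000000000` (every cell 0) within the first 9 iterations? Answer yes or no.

yes

iteration 1: 0001100110010
iteration 2: 0000100010000
iteration 3: 0000000000000
all cells are 0 at iteration 3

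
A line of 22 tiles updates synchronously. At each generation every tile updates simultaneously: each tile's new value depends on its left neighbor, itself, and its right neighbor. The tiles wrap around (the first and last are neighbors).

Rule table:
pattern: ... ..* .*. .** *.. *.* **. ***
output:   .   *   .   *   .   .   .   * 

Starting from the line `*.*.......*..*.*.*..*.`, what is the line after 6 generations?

....*..*......*.......

.........*..*......*..
........*..*......*...
.......*..*......*....
......*..*......*.....
.....*..*......*......
....*..*......*.......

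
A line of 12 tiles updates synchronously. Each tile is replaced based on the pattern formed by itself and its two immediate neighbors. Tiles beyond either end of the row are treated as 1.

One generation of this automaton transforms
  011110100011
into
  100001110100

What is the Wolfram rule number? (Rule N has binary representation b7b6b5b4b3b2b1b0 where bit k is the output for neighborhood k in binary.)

position 2: 111 → 0  (bit 7 = 0)
position 4: 110 → 0  (bit 6 = 0)
position 0: 101 → 1  (bit 5 = 1)
position 7: 100 → 1  (bit 4 = 1)
position 1: 011 → 0  (bit 3 = 0)
position 6: 010 → 1  (bit 2 = 1)
position 9: 001 → 1  (bit 1 = 1)
position 8: 000 → 0  (bit 0 = 0)
bits b7..b0 = 00110110 = 54

54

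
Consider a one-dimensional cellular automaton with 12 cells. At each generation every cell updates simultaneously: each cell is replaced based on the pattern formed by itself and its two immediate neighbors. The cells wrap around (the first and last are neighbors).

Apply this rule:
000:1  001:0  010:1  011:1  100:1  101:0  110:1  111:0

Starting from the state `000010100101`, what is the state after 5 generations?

111010110101
001010110101
101010110101
101010110101  (fixed point — unchanged through generation 5)

101010110101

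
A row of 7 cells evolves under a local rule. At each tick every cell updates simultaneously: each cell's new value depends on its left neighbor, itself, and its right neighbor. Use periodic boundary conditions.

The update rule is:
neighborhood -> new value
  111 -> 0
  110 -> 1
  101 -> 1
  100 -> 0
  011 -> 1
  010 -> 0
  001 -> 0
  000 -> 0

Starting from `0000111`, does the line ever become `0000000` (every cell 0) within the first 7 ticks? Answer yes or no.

yes

0000101
0000010
0000000
all cells are 0 at tick 3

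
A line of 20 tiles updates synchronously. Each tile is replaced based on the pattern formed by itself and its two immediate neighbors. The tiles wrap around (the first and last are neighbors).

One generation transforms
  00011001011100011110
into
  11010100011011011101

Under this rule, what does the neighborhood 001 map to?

At position 2 the neighborhood is 001; the next row has 0 there.

0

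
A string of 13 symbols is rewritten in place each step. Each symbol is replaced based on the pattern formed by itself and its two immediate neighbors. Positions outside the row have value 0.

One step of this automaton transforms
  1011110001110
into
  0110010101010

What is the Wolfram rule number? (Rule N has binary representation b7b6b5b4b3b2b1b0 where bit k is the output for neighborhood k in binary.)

position 3: 111 → 0  (bit 7 = 0)
position 5: 110 → 1  (bit 6 = 1)
position 1: 101 → 1  (bit 5 = 1)
position 6: 100 → 0  (bit 4 = 0)
position 2: 011 → 1  (bit 3 = 1)
position 0: 010 → 0  (bit 2 = 0)
position 8: 001 → 0  (bit 1 = 0)
position 7: 000 → 1  (bit 0 = 1)
bits b7..b0 = 01101001 = 105

105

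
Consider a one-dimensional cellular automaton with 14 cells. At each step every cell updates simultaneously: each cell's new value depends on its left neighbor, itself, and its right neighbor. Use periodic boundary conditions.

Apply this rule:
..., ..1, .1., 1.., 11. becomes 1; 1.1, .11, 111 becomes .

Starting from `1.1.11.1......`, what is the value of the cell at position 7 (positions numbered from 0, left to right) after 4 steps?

.

step 1: 1.1..1.1111111
step 2: 1.1111........
step 3: 1....111111111
step 4: 11111.........
position 7 holds .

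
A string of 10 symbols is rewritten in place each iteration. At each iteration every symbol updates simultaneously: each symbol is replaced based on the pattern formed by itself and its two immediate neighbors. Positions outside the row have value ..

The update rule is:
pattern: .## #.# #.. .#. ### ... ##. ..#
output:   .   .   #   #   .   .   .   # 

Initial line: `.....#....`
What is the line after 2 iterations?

iteration 1: ....###...
iteration 2: ...#...#..

...#...#..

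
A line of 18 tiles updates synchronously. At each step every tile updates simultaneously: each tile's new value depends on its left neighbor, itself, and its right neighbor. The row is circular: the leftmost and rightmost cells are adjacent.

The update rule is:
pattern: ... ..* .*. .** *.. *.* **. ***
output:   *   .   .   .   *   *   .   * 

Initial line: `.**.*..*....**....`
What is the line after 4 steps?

step 1: ...*.*..***...****
step 2: **..*.*..*.**..**.
step 3: ..*..*.*..*..*...*
step 4: *..*..*.*..*..**..

*..*..*.*..*..**..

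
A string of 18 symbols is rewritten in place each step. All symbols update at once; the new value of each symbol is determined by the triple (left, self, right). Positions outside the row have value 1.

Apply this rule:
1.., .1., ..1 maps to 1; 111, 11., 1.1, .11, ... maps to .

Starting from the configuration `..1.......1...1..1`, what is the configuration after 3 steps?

1..111.111.......1

1111.....111.1111.
....1...1.........
1..111.111.......1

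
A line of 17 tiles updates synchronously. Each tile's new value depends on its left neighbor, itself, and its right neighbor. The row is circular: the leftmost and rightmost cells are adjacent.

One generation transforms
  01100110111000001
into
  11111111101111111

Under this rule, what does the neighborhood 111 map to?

At position 9 the neighborhood is 111; the next row has 0 there.

0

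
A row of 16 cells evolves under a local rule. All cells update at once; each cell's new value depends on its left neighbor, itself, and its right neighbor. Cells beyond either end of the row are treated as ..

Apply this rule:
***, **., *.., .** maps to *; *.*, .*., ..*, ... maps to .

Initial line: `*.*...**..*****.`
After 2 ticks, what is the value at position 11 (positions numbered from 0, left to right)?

...*..***.******
....*.***.******
position 11 holds *

*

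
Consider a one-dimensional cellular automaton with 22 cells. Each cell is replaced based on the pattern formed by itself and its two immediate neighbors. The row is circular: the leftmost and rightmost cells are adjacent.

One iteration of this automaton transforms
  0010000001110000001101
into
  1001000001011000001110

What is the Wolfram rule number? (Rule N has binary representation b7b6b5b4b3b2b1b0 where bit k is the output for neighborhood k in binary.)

position 10: 111 → 0  (bit 7 = 0)
position 11: 110 → 1  (bit 6 = 1)
position 20: 101 → 1  (bit 5 = 1)
position 0: 100 → 1  (bit 4 = 1)
position 9: 011 → 1  (bit 3 = 1)
position 2: 010 → 0  (bit 2 = 0)
position 1: 001 → 0  (bit 1 = 0)
position 4: 000 → 0  (bit 0 = 0)
bits b7..b0 = 01111000 = 120

120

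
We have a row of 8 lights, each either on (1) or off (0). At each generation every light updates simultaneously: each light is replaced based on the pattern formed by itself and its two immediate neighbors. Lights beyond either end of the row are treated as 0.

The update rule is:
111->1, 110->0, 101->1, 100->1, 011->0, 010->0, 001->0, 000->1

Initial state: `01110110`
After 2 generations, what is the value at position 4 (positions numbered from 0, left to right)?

generation 1: 00101001
generation 2: 10010100
position 4 holds 0

0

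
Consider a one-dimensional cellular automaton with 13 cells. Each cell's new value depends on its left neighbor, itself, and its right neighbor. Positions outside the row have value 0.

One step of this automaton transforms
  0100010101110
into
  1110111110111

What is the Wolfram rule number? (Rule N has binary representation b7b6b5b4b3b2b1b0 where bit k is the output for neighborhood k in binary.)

position 10: 111 → 1  (bit 7 = 1)
position 11: 110 → 1  (bit 6 = 1)
position 6: 101 → 1  (bit 5 = 1)
position 2: 100 → 1  (bit 4 = 1)
position 9: 011 → 0  (bit 3 = 0)
position 1: 010 → 1  (bit 2 = 1)
position 0: 001 → 1  (bit 1 = 1)
position 3: 000 → 0  (bit 0 = 0)
bits b7..b0 = 11110110 = 246

246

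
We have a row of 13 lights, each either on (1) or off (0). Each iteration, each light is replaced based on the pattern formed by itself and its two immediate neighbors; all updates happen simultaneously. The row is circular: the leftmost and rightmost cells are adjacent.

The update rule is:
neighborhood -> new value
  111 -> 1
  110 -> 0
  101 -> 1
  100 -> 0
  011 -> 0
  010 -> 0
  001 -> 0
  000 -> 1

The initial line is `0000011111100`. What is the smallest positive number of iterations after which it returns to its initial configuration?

1111001111001
1110000110000
0100110000110
0000000110000
1111110000111
1111100110011
1111000000001
1110011111100
0100001111000
0001100110011
0100000000000
0001111111111
0100111111110
0000011111100

14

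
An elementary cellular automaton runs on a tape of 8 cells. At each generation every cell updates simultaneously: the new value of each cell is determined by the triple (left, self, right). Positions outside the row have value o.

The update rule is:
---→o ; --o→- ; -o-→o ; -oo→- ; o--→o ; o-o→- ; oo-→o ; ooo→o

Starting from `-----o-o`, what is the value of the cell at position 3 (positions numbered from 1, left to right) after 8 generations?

o

generation 1: oooo-o--
generation 2: oooo-oo-
generation 3: oooo--o-
generation 4: ooooo-o-
generation 5: ooooo-o-  (fixed point — unchanged through generation 8)
position 3 holds o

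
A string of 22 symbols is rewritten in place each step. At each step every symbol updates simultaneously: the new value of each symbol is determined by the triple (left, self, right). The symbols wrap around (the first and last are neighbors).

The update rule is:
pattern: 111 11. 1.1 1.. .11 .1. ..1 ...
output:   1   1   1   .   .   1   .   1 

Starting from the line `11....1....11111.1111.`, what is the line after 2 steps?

.1.11.1.11..11111.1111
111.1111.1...11111.111

111.1111.1...11111.111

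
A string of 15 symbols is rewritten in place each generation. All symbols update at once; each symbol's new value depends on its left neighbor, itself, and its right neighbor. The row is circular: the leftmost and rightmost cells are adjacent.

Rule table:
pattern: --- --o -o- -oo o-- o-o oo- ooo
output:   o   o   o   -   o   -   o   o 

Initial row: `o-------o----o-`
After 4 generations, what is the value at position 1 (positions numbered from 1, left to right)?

oooooooooooooo-
-ooooooooooooo-
o-ooooooooooooo
o--oooooooooooo
position 1 holds o

o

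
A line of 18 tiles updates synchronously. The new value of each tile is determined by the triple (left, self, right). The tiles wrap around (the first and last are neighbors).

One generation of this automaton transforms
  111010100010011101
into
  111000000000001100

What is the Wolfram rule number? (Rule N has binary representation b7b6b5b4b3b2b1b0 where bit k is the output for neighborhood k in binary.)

192

position 0: 111 → 1  (bit 7 = 1)
position 2: 110 → 1  (bit 6 = 1)
position 3: 101 → 0  (bit 5 = 0)
position 7: 100 → 0  (bit 4 = 0)
position 13: 011 → 0  (bit 3 = 0)
position 4: 010 → 0  (bit 2 = 0)
position 9: 001 → 0  (bit 1 = 0)
position 8: 000 → 0  (bit 0 = 0)
bits b7..b0 = 11000000 = 192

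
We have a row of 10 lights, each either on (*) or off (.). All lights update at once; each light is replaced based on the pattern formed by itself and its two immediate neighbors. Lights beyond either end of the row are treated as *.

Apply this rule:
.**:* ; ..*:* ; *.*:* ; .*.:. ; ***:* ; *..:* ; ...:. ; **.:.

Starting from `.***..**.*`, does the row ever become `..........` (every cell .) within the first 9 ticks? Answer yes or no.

***.***.**
**.***.***
*.***.****
.***.*****
***.******
**.*******
*.********
.*********
**********
tick 9 is **********, still not uniform .

no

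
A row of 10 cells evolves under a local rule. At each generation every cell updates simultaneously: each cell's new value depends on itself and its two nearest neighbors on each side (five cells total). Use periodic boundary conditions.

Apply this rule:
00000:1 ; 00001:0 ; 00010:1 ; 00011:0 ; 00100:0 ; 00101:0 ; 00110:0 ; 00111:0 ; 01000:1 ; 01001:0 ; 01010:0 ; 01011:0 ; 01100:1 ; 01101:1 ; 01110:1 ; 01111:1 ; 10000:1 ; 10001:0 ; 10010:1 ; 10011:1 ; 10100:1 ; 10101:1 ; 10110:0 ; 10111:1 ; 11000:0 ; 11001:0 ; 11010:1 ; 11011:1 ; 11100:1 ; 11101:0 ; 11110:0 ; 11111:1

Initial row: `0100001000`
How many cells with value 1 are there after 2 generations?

1011010110
1001110011
count of 1: 6

6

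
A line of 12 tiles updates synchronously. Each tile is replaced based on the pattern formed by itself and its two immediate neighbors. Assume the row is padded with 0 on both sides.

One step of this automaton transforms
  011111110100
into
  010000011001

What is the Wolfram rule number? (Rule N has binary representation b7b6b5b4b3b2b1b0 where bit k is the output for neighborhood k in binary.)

position 2: 111 → 0  (bit 7 = 0)
position 7: 110 → 1  (bit 6 = 1)
position 8: 101 → 1  (bit 5 = 1)
position 10: 100 → 0  (bit 4 = 0)
position 1: 011 → 1  (bit 3 = 1)
position 9: 010 → 0  (bit 2 = 0)
position 0: 001 → 0  (bit 1 = 0)
position 11: 000 → 1  (bit 0 = 1)
bits b7..b0 = 01101001 = 105

105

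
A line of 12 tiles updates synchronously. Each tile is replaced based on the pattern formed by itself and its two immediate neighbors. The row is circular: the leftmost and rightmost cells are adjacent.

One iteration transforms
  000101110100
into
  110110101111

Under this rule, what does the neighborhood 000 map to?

1

At position 0 the neighborhood is 000; the next row has 1 there.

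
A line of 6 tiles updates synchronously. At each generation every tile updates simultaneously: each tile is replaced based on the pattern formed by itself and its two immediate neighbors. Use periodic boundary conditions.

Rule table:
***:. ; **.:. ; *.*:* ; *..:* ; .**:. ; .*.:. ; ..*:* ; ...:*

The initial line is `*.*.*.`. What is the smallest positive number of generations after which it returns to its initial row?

.*.*.*
*.*.*.

2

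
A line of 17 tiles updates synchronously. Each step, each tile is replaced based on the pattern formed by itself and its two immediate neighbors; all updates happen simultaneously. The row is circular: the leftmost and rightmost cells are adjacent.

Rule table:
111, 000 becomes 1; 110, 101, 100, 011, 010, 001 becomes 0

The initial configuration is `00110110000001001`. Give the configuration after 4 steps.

00000000111100000
11111110011001111
11111100000000111
11111001111110011

11111001111110011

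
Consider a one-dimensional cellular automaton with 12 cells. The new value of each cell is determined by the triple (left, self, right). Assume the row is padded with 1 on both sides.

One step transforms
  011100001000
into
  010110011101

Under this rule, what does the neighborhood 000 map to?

At position 5 the neighborhood is 000; the next row has 0 there.

0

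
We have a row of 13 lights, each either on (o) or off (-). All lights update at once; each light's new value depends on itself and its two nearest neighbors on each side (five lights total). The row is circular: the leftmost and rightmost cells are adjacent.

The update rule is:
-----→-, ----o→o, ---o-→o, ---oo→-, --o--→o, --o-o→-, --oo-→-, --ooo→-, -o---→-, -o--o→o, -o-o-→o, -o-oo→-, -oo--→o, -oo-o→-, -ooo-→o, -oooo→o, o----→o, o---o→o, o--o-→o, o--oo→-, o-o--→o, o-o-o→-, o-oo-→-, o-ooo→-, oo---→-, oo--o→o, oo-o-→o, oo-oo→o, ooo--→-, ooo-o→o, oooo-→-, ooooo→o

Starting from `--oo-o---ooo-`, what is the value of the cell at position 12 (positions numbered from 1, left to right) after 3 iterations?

o

iteration 1: o---oo-o--o--
iteration 2: o-o---ooooooo
iteration 3: ooo-o--ooooo-
position 12 holds o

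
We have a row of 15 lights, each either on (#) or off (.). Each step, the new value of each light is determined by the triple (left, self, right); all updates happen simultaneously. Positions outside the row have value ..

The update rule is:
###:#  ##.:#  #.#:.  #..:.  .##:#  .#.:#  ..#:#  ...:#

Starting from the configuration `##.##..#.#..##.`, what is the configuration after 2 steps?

##.##.##.#.###.
##.##.##.#.###.

##.##.##.#.###.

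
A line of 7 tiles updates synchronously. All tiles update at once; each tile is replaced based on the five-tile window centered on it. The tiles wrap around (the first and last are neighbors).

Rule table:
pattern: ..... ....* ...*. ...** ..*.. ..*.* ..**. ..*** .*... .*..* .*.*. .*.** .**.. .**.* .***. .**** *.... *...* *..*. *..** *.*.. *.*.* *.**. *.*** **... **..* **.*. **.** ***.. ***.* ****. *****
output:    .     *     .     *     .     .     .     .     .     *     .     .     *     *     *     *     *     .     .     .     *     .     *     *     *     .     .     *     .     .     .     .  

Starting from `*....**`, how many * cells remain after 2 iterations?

.****.*
.**....
count of *: 2

2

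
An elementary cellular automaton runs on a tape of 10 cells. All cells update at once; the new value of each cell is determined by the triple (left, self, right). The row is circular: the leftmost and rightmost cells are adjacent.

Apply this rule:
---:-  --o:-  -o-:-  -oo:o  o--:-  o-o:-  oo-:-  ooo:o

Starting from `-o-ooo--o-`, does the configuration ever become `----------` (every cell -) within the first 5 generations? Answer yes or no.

yes

---oo-----
---o------
----------
all cells are - at generation 3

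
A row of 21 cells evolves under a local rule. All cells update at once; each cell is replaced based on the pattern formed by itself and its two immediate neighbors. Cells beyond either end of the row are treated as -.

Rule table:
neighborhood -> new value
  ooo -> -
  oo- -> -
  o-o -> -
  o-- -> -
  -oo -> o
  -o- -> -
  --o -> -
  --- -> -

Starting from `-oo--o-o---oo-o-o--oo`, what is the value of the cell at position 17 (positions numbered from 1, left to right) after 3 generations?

generation 1: -o---------o-------o-
generation 2: ---------------------
generation 3: ---------------------
position 17 holds -

-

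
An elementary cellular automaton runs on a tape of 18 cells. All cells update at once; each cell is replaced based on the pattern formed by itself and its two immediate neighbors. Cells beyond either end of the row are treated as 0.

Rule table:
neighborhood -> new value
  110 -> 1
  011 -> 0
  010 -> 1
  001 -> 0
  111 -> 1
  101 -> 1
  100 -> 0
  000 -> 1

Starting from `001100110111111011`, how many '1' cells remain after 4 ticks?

11

tick 1: 100100011011111101
tick 2: 100101001101111111
tick 3: 100111000110111111
tick 4: 100011010011011111
count of 1: 11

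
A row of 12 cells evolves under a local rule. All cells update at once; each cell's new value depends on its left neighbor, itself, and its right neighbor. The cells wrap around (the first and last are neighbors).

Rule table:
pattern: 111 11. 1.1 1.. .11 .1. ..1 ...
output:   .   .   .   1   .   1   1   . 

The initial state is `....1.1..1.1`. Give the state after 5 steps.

1..11.1111.1
.11.........
1..1........
11111......1
.....1....1.

.....1....1.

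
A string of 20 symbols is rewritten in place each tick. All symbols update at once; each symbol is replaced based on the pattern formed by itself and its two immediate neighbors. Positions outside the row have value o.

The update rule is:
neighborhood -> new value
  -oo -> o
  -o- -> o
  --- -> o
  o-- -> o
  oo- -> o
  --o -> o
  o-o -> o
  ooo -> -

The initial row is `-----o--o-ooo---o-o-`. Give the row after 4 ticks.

----------ooo-------

tick 1: ooooooooooo-oooooooo
tick 2: ----------ooo-------
tick 3: ooooooooooo-oooooooo  (repeats tick 1; period 2)
tick 4: ----------ooo-------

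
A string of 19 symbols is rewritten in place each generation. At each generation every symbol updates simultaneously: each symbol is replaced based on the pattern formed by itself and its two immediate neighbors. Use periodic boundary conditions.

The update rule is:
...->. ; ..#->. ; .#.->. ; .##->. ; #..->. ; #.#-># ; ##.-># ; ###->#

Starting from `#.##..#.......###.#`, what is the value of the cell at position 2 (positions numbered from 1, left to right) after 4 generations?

generation 1: ##.#...........###.
generation 2: .##.............###
generation 3: #.#..............##
generation 4: ##................#
position 2 holds #

#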